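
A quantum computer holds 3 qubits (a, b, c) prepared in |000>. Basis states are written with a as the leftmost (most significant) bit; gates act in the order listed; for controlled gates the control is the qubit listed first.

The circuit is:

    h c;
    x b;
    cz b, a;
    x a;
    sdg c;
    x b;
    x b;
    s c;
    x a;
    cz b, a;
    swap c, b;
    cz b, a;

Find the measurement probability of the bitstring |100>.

A full measurement returns |100> with probability 0. Key observation: the block from step 3 through step 10 cancels to the identity and can be dropped.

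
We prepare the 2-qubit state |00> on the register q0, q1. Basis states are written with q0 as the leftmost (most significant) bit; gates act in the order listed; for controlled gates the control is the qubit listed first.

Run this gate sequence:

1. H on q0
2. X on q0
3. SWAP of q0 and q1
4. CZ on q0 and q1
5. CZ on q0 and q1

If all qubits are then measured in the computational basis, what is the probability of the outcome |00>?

The probability of measuring |00> is 1/2.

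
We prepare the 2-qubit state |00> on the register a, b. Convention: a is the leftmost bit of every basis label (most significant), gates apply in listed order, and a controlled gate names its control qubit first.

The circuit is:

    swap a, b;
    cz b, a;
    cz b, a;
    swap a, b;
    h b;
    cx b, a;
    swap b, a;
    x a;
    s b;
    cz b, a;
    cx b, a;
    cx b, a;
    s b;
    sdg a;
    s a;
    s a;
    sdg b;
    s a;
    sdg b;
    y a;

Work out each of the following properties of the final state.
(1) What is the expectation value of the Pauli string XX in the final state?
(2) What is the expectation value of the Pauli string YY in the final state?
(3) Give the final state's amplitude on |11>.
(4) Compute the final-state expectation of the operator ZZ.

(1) The observable XX averages to 1. Key observation: gates 1-4 undo each other exactly, leaving only the rest of the circuit to track.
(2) The observable YY averages to -1.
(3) The final state's coefficient on |11> equals sqrt(2)*I/2.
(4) In the final state, ZZ has expectation 1.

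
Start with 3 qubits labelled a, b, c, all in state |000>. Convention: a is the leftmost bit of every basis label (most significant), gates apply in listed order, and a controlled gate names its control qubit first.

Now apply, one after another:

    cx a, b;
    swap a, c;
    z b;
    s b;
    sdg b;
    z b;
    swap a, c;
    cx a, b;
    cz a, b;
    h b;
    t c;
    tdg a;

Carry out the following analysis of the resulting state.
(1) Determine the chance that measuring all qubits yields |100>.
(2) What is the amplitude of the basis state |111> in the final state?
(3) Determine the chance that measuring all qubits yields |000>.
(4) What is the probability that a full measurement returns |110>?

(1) The probability of measuring |100> is 0. Key observation: steps 1-8 multiply out to the identity, so the circuit reduces to the remaining gates.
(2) The final state's coefficient on |111> equals 0.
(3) Outcome |000> occurs with probability 1/2.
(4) The probability of measuring |110> is 0.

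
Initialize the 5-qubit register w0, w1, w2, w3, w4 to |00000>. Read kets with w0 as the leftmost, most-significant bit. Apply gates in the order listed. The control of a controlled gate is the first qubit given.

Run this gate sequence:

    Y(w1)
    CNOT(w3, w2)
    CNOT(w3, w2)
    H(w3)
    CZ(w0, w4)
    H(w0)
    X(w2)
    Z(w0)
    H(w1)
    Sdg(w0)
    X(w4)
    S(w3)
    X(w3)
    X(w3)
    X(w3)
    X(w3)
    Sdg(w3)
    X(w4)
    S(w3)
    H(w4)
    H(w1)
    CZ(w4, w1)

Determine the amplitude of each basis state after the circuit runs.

The resulting statevector has amplitude sqrt(2)*I/4 on |01100>, -sqrt(2)*I/4 on |01101>, -sqrt(2)/4 on |01110>, sqrt(2)/4 on |01111>, -sqrt(2)/4 on |11100>, sqrt(2)/4 on |11101>, -sqrt(2)*I/4 on |11110>, sqrt(2)*I/4 on |11111>, and 0 on every other basis state. Key observation: gates 11-18 undo each other exactly, leaving only the rest of the circuit to track.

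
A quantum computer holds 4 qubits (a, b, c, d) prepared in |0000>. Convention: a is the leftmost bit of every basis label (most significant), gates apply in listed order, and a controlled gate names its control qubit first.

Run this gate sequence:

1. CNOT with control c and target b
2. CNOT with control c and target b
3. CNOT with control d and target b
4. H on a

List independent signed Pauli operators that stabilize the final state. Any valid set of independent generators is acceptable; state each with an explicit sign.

One valid set of independent stabilizer generators is +XIII, +IZII, +IIZI, +IIIZ (any independent generating set of the same group is equally correct). Key observation: gates 1-2 undo each other exactly, leaving only the rest of the circuit to track.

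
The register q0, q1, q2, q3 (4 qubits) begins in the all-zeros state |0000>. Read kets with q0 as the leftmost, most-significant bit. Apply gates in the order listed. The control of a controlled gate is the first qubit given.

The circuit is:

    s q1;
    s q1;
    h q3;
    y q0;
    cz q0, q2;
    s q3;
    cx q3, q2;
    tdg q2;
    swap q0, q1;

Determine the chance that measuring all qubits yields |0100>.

Outcome |0100> occurs with probability 1/2.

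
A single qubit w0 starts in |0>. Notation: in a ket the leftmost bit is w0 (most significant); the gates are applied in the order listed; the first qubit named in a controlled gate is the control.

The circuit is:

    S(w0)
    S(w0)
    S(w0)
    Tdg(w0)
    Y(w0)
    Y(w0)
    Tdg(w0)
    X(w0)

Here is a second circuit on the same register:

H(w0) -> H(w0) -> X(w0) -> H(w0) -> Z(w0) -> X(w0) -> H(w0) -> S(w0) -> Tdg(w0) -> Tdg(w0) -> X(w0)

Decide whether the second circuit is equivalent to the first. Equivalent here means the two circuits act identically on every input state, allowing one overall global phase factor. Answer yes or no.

Yes — the two circuits implement the same unitary up to a global phase.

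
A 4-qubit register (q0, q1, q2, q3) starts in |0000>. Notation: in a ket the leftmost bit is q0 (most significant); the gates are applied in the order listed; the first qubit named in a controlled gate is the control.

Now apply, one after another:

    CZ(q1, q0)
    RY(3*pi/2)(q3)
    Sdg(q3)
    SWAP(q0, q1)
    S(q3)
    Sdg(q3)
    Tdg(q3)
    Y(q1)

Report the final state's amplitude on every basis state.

After the circuit, the state carries amplitude -sqrt(2)*I/2 on |0100>, -sqrt(2)*exp(3*I*pi/4)/2 on |0101>, and 0 on every other basis state.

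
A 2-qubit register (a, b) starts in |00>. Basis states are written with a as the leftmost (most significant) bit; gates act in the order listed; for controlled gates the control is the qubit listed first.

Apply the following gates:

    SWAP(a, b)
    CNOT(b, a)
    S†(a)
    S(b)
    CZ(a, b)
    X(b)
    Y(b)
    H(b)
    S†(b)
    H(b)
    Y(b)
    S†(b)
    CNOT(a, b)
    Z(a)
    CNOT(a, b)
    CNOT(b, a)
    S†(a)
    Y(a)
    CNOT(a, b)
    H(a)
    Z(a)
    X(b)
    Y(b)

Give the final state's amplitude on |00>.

|00> carries amplitude 0 in the final state.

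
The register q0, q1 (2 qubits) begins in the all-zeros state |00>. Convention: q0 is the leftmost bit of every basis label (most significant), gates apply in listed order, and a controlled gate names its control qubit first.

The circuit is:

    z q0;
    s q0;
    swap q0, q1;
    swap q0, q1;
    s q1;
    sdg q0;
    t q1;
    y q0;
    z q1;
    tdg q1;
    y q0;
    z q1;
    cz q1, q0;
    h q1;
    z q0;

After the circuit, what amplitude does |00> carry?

The amplitude on |00> is sqrt(2)/2.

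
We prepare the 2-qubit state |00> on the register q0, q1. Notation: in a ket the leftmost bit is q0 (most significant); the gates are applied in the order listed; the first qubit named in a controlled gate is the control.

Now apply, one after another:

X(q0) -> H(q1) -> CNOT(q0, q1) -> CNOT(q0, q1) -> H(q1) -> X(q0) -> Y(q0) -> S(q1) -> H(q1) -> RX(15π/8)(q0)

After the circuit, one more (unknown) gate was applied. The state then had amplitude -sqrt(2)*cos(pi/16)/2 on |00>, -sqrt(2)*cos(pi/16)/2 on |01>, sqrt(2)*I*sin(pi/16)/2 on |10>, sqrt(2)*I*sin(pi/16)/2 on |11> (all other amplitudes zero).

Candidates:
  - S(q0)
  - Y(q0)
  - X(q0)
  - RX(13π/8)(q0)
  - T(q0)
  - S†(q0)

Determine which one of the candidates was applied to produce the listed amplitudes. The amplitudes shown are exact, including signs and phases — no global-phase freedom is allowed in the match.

The applied gate was Y(q0). Key observation: gates 1-6 undo each other exactly, leaving only the rest of the circuit to track.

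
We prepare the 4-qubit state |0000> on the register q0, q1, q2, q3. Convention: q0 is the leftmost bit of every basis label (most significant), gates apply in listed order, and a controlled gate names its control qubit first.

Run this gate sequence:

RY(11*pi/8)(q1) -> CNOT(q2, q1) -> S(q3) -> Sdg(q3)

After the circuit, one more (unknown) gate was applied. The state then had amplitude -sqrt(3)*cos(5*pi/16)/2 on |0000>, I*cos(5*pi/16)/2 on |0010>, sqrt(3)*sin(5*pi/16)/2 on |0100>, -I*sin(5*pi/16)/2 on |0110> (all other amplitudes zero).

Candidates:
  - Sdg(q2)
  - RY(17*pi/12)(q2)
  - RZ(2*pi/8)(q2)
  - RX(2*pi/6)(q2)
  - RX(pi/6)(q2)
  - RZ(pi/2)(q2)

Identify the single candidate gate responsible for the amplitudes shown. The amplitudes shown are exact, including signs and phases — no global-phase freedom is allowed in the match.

The unique candidate consistent with the amplitudes is RX(2*pi/6)(q2). Key observation: gates 3-4 undo each other exactly, leaving only the rest of the circuit to track.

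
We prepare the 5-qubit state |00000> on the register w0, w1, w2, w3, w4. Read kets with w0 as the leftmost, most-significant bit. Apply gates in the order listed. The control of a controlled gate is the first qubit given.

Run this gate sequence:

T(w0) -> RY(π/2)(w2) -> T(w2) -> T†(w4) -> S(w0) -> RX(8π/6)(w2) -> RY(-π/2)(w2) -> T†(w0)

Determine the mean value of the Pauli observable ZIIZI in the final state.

In the final state, ZIIZI has expectation 1.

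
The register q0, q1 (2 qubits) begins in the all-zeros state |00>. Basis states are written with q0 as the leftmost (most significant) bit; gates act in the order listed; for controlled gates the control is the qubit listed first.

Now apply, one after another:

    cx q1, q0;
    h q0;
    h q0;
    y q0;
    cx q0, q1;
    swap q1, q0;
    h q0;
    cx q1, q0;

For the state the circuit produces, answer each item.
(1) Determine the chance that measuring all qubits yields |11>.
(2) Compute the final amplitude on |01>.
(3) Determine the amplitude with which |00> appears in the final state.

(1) The probability of measuring |11> is 1/2.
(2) |01> carries amplitude -sqrt(2)*I/2 in the final state.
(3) The final state's coefficient on |00> equals 0.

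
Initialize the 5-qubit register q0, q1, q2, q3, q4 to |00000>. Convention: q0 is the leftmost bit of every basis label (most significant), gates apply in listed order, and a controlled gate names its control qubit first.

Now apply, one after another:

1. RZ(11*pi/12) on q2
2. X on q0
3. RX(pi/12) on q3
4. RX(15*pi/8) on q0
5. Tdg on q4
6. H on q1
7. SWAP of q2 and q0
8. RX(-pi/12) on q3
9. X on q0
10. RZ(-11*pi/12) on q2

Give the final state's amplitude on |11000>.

|11000> carries amplitude -sqrt(2)*I*sin(pi/16)/2 in the final state.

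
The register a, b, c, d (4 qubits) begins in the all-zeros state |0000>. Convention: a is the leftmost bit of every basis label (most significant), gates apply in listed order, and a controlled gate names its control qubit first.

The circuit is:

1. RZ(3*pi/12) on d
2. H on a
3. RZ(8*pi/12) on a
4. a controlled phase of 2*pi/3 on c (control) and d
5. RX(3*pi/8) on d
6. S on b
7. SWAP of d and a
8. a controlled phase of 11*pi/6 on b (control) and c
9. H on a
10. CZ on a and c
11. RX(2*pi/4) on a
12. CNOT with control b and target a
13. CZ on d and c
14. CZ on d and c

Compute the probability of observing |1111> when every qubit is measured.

A full measurement returns |1111> with probability 0. Key observation: steps 13-14 multiply out to the identity, so the circuit reduces to the remaining gates.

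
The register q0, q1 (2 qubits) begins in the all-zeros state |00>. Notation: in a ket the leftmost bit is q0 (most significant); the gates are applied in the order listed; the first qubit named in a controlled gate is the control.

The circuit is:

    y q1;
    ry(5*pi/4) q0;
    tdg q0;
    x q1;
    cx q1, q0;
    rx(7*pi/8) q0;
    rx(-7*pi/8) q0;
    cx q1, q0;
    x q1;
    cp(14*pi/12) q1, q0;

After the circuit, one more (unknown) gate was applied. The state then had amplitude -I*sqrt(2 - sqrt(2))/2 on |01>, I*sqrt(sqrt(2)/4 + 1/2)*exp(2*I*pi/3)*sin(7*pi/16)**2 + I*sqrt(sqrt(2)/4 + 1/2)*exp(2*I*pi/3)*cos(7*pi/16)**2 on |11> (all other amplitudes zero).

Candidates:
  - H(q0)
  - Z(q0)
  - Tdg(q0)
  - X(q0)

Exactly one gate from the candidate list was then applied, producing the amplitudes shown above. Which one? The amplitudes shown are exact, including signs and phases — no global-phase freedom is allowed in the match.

The applied gate was Tdg(q0). Key observation: gates 4-9 undo each other exactly, leaving only the rest of the circuit to track.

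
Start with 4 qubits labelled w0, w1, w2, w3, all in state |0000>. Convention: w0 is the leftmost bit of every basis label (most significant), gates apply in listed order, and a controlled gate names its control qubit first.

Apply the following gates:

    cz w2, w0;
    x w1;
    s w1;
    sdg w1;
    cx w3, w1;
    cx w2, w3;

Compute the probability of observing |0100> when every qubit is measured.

A full measurement returns |0100> with probability 1.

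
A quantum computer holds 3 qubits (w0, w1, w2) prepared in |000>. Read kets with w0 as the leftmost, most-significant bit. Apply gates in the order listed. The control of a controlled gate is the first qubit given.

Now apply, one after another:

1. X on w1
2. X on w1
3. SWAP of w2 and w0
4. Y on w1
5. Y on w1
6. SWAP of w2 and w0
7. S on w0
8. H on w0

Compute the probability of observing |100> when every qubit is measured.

A full measurement returns |100> with probability 1/2.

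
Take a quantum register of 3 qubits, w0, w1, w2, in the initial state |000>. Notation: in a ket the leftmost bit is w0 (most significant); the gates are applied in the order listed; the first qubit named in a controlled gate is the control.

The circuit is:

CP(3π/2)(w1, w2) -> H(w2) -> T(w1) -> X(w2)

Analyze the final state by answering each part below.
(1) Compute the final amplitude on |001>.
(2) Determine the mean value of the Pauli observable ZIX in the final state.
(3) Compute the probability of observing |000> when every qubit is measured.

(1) |001> carries amplitude sqrt(2)/2 in the final state.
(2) The expectation value of ZIX is 1.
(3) Outcome |000> occurs with probability 1/2.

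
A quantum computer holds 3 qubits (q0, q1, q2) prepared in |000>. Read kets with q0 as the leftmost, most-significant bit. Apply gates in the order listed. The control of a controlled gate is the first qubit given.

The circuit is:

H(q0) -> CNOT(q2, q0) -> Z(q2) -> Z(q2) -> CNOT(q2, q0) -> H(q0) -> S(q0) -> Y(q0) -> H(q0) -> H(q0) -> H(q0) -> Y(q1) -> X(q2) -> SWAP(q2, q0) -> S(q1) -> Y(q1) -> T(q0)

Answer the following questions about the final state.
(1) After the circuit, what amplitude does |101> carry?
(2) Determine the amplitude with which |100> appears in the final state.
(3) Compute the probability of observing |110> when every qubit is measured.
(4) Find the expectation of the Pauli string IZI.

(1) The amplitude on |101> is sqrt(2)*exp(I*pi/4)/2. Key observation: gates 1-6 undo each other exactly, leaving only the rest of the circuit to track.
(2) The final state's coefficient on |100> equals -sqrt(2)*exp(I*pi/4)/2.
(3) The probability of measuring |110> is 0.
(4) The expectation value of IZI is 1.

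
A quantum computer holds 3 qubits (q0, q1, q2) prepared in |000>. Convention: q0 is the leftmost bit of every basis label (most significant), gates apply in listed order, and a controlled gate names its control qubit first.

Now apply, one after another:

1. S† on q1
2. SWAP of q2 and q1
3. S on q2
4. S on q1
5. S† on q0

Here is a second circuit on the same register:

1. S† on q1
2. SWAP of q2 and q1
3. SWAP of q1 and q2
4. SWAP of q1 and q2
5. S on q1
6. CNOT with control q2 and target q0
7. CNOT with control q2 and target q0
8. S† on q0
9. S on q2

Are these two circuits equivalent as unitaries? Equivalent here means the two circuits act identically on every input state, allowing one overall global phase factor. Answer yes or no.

Yes — the two circuits implement the same unitary up to a global phase.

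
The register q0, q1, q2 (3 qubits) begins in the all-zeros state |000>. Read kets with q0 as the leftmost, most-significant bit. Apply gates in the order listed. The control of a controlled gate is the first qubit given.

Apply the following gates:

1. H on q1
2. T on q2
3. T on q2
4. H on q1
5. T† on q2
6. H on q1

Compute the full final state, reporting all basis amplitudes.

The final amplitudes are sqrt(2)/2 on |000>, sqrt(2)/2 on |010>, and 0 on every other basis state.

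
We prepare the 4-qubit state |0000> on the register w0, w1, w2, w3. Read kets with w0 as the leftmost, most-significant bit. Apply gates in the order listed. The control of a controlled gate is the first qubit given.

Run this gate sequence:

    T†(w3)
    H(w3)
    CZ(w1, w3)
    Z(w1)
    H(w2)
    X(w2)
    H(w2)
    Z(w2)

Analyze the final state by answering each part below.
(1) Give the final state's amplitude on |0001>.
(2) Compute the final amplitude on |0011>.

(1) The final state's coefficient on |0001> equals sqrt(2)/2. Key observation: steps 5-8 multiply out to the identity, so the circuit reduces to the remaining gates.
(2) |0011> carries amplitude 0 in the final state.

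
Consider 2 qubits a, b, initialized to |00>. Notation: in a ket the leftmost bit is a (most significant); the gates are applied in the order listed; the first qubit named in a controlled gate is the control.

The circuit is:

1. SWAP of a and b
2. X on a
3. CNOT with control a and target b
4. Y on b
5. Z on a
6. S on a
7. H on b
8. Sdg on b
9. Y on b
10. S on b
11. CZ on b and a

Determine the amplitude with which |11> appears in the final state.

|11> carries amplitude -sqrt(2)/2 in the final state.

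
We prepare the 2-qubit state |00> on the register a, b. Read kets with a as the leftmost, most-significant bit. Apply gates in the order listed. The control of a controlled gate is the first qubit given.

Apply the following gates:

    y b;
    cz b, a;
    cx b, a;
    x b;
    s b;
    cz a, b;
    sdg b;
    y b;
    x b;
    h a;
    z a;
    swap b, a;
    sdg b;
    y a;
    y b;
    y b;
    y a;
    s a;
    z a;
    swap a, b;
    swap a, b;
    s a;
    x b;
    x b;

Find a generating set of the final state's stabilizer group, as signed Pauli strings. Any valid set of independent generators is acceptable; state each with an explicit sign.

One valid set of independent stabilizer generators is -IY, +ZI (any independent generating set of the same group is equally correct).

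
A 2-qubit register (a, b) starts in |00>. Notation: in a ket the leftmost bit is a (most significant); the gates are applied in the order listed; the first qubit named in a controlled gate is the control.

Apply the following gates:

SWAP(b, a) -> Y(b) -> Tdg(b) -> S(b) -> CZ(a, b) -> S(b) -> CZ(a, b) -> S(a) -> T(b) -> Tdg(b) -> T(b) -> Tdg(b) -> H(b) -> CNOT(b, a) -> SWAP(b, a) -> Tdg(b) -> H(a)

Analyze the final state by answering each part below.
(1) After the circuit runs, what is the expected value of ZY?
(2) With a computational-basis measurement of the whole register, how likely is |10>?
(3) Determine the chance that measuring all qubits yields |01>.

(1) The expectation value of ZY is sqrt(2)/2. Key observation: steps 9-12 multiply out to the identity, so the circuit reduces to the remaining gates.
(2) Outcome |10> occurs with probability 1/4.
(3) The probability of measuring |01> is 1/4.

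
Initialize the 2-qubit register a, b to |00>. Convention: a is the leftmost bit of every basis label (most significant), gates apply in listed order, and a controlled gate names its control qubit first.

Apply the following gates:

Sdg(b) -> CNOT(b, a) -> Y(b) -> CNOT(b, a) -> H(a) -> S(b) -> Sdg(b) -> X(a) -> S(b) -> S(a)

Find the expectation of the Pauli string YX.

The expectation value of YX is 0. Key observation: gates 6-7 undo each other exactly, leaving only the rest of the circuit to track.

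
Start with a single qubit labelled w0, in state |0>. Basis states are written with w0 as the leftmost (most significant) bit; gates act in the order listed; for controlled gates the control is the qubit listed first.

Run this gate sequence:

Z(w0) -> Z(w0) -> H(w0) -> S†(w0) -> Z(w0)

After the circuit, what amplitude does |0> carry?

The final state's coefficient on |0> equals sqrt(2)/2.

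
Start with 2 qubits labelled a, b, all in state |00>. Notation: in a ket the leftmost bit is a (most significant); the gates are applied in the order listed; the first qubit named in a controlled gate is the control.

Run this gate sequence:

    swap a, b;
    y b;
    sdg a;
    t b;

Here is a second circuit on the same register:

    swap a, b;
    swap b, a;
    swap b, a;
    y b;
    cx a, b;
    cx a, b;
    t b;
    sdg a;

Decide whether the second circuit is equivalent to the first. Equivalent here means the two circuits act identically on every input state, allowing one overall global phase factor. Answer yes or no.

Yes: on every input state the two circuits agree up to one overall phase factor.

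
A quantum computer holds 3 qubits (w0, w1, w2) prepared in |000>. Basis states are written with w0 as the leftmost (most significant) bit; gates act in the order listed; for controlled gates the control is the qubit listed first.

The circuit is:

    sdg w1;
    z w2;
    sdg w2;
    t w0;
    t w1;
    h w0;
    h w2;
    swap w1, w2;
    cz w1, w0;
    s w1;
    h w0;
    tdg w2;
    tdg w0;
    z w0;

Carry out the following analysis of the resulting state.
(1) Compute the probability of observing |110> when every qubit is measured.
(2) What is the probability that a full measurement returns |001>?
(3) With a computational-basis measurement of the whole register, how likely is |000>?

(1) Outcome |110> occurs with probability 1/2.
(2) A full measurement returns |001> with probability 0.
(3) A full measurement returns |000> with probability 1/2.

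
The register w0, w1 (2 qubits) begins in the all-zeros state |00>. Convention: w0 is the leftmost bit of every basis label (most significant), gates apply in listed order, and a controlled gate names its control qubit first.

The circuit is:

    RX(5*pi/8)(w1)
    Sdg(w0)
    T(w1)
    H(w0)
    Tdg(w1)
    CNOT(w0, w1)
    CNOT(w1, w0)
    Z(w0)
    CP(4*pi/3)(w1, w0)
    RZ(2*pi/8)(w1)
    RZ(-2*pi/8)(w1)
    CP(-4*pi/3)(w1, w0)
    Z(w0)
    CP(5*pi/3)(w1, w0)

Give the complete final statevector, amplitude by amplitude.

After the circuit, the state carries amplitude sqrt(2)*cos(5*pi/16)/2 on |00>, sqrt(2)*cos(5*pi/16)/2 on |01>, -sqrt(2)*I*sin(5*pi/16)/2 on |10>, -sqrt(2)*exp(I*pi/6)*sin(5*pi/16)/2 on |11>. Key observation: steps 8-13 multiply out to the identity, so the circuit reduces to the remaining gates.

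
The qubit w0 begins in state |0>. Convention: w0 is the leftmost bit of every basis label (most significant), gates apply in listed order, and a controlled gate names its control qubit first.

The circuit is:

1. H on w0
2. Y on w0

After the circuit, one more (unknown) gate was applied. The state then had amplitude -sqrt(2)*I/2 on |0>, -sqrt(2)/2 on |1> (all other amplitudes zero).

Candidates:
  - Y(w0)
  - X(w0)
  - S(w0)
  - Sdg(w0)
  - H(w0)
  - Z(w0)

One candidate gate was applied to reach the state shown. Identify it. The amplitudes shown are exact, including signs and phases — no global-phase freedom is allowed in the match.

The applied gate was S(w0).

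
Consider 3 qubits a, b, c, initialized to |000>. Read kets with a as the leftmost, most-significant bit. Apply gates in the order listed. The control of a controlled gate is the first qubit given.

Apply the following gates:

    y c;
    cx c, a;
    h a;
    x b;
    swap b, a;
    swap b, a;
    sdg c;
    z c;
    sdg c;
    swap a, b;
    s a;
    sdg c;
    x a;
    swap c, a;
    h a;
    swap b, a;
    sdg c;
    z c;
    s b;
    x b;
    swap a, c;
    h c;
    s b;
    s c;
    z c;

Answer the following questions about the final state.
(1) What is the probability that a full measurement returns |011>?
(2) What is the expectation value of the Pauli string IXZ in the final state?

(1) Outcome |011> occurs with probability 1/2. Key observation: gates 5-6 undo each other exactly, leaving only the rest of the circuit to track.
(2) In the final state, IXZ has expectation 1.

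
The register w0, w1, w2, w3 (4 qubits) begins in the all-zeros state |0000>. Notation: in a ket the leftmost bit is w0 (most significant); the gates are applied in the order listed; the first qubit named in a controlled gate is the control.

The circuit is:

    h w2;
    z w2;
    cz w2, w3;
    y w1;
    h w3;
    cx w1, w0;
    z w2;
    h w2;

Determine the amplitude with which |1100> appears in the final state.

The amplitude on |1100> is sqrt(2)*I/2.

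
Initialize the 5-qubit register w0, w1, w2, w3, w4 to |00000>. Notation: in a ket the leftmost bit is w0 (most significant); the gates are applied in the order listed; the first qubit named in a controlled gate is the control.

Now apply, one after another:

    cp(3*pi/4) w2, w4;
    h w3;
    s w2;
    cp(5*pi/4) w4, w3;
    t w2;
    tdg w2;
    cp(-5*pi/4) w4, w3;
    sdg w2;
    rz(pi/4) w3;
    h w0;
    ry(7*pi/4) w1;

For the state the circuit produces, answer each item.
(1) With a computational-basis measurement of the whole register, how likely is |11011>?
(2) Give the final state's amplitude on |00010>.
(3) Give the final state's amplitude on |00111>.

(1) The probability of measuring |11011> is 0. Key observation: steps 3-8 multiply out to the identity, so the circuit reduces to the remaining gates.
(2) The final state's coefficient on |00010> equals -sqrt(sqrt(2) + 2)*exp(I*pi/8)/4.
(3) The amplitude on |00111> is 0.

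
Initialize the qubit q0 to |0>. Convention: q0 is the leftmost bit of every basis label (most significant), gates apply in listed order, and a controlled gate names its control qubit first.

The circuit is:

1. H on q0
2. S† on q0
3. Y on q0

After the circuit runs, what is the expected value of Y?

The expectation value of Y is -1.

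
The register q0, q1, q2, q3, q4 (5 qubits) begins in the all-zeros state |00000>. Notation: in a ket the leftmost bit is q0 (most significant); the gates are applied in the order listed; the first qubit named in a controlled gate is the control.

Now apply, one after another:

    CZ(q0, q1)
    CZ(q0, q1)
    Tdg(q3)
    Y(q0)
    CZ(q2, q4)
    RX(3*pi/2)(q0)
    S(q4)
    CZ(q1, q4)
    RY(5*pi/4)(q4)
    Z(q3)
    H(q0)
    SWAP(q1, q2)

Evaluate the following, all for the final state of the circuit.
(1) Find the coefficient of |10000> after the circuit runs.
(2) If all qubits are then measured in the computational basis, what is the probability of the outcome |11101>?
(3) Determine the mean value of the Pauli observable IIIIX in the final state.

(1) The final state's coefficient on |10000> equals -sqrt(2 - sqrt(2))/4 - I*sqrt(2 - sqrt(2))/4.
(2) A full measurement returns |11101> with probability 0.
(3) In the final state, IIIIX has expectation -sqrt(2)/2.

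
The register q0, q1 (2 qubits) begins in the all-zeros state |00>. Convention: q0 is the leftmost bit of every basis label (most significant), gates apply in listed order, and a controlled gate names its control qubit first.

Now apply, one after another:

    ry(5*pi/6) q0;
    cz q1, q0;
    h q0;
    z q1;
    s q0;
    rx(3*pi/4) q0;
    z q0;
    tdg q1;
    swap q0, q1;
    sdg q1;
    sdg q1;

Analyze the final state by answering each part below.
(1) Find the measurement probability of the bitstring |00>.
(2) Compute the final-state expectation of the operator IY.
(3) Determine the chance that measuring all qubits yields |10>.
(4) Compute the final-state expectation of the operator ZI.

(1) Outcome |00> occurs with probability -sqrt(6)/8 - sqrt(2)/8 + 1/2.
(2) The observable IY averages to -sqrt(2)/4 + sqrt(6)/4.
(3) Outcome |10> occurs with probability 0.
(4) The observable ZI averages to 1.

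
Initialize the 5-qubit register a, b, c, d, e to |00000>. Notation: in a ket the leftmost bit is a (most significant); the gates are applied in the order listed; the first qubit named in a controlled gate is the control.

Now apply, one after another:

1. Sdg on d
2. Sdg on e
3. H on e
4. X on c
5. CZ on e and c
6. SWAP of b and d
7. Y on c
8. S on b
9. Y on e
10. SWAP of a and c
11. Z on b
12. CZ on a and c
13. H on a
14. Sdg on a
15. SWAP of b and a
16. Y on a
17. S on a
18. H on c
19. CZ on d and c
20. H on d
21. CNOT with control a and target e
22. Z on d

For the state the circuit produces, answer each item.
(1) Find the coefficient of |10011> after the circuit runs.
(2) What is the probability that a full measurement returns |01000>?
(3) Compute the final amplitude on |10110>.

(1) The amplitude on |10011> is 1/4.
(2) The probability of measuring |01000> is 0.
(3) |10110> carries amplitude 1/4 in the final state.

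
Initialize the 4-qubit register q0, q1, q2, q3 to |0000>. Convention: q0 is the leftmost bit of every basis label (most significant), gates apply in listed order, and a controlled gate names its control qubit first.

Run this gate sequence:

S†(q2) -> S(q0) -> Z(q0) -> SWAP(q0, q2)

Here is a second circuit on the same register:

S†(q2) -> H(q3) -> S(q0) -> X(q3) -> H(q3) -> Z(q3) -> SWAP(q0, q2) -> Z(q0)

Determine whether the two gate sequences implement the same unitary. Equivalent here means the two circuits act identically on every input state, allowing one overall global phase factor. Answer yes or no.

No: there is an input state on which the two circuits produce genuinely different outputs (not merely differing by a phase).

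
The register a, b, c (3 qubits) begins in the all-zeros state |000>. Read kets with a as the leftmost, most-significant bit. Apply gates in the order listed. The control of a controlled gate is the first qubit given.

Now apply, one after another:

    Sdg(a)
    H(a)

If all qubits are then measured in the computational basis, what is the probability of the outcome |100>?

The probability of measuring |100> is 1/2.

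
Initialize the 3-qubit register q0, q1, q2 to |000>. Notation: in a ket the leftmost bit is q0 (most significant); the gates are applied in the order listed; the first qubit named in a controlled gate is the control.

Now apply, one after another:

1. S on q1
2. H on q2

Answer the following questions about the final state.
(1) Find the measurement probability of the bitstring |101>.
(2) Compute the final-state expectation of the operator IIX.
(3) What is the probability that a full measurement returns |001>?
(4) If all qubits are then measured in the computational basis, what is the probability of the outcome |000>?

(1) A full measurement returns |101> with probability 0.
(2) The expectation value of IIX is 1.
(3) A full measurement returns |001> with probability 1/2.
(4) A full measurement returns |000> with probability 1/2.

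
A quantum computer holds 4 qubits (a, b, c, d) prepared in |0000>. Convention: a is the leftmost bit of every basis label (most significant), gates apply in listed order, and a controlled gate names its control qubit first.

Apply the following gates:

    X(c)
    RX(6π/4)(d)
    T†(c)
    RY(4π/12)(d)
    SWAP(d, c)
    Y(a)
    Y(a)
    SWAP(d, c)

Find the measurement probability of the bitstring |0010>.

A full measurement returns |0010> with probability 1/2. Key observation: the block from step 5 through step 8 cancels to the identity and can be dropped.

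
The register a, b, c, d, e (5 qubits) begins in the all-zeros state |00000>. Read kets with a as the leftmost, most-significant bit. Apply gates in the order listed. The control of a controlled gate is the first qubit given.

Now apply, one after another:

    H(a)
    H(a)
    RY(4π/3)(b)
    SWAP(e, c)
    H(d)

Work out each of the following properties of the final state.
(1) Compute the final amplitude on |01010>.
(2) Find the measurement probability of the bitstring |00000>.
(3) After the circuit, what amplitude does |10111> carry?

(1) The amplitude on |01010> is sqrt(6)/4.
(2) A full measurement returns |00000> with probability 1/8.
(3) The amplitude on |10111> is 0.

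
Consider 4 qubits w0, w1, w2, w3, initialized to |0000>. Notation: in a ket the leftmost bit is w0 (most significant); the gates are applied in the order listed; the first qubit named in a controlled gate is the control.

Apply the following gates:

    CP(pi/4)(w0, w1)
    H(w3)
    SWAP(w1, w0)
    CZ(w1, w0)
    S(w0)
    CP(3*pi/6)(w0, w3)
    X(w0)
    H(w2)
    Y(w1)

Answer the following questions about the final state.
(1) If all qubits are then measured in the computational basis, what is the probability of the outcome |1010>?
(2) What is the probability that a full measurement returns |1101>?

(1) A full measurement returns |1010> with probability 0.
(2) A full measurement returns |1101> with probability 1/4.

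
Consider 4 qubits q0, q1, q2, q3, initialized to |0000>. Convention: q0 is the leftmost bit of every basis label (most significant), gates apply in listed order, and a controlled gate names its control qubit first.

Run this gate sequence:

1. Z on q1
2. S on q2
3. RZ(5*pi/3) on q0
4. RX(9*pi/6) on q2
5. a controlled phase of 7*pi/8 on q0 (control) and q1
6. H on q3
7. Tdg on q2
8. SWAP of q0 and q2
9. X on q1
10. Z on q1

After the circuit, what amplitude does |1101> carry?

The amplitude on |1101> is -exp(5*I*pi/12)/2.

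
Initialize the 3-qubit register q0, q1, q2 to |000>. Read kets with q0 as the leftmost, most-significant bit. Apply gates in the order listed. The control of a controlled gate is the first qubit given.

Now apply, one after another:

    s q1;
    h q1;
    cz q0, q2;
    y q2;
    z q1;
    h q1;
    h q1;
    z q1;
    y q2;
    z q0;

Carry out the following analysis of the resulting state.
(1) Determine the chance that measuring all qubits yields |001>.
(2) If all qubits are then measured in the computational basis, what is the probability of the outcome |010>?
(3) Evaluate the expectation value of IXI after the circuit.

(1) The probability of measuring |001> is 0. Key observation: gates 4-9 undo each other exactly, leaving only the rest of the circuit to track.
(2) A full measurement returns |010> with probability 1/2.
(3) In the final state, IXI has expectation 1.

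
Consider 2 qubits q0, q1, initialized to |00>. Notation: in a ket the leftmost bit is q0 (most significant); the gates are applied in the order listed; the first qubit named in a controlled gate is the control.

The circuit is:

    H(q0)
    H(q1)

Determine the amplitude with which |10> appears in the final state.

|10> carries amplitude 1/2 in the final state.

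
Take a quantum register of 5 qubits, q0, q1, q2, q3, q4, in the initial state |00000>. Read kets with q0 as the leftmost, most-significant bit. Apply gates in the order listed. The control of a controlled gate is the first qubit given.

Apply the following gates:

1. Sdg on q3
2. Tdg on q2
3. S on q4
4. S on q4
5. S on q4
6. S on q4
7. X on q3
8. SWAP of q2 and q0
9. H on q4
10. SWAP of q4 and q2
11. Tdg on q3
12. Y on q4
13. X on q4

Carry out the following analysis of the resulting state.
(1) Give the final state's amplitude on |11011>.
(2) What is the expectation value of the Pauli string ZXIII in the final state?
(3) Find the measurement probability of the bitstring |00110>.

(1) |11011> carries amplitude 0 in the final state.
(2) In the final state, ZXIII has expectation 0.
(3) The probability of measuring |00110> is 1/2.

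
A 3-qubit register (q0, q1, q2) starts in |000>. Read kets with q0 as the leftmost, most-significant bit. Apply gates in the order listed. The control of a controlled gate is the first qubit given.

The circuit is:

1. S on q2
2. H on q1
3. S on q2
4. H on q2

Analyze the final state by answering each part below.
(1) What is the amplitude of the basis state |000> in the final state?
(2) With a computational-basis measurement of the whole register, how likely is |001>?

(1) The final state's coefficient on |000> equals 1/2.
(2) The probability of measuring |001> is 1/4.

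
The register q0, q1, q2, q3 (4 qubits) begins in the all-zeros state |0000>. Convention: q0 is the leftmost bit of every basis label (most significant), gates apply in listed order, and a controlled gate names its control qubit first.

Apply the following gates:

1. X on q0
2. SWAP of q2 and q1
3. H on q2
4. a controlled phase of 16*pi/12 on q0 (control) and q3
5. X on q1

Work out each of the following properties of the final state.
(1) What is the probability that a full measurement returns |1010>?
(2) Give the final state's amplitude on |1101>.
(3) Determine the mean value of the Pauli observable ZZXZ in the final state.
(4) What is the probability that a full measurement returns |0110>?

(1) A full measurement returns |1010> with probability 0.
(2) The amplitude on |1101> is 0.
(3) The expectation value of ZZXZ is 1.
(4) Outcome |0110> occurs with probability 0.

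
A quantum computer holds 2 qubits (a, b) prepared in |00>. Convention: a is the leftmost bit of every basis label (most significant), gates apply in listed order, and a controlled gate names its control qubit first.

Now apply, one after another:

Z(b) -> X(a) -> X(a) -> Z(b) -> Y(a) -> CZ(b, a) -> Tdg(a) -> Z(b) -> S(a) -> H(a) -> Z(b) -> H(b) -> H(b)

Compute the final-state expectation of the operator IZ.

The expectation value of IZ is 1. Key observation: steps 1-4 multiply out to the identity, so the circuit reduces to the remaining gates.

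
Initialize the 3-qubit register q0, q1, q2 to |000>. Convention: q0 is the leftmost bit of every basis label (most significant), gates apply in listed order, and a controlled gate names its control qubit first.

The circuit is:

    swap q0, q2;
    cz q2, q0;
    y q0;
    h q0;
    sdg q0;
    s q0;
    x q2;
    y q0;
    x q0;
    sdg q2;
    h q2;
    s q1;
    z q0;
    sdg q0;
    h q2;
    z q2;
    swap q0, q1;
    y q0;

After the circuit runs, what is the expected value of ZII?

The observable ZII averages to -1.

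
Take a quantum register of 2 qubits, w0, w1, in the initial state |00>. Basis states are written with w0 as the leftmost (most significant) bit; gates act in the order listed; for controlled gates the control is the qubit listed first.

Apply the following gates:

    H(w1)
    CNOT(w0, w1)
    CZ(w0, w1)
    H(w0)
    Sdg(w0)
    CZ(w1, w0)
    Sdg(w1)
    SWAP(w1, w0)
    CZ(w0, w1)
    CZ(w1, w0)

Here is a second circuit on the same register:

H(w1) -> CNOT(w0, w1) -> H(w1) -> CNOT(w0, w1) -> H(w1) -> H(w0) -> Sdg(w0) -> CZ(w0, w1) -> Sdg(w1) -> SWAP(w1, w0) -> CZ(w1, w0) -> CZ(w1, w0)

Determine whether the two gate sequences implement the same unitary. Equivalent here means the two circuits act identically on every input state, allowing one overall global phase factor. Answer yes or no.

Yes: on every input state the two circuits agree up to one overall phase factor.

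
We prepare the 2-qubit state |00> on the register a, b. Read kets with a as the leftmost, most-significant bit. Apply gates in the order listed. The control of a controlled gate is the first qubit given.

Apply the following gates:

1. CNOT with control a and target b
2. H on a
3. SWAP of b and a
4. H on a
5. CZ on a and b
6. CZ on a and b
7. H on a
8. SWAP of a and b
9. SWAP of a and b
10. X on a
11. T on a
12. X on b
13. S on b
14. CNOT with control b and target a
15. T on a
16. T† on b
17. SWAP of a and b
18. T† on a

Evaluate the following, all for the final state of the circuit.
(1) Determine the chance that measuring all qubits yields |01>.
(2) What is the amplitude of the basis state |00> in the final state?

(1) Outcome |01> occurs with probability 1/2. Key observation: steps 4-7 multiply out to the identity, so the circuit reduces to the remaining gates.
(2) |00> carries amplitude 0 in the final state.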